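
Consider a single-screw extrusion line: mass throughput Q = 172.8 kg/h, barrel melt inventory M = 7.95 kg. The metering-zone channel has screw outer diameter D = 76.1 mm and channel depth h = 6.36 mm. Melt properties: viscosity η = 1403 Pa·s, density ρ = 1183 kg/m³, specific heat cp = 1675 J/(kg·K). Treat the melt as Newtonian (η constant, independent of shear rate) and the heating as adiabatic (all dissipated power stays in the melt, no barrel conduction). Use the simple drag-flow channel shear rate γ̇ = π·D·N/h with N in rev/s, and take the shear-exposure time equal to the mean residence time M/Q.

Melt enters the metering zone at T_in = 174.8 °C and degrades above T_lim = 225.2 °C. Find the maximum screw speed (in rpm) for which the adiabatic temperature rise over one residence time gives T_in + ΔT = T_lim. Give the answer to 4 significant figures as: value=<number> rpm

value=33.09 rpm

Q_s = Q / 3600 = 172.8 / 3600 = 0.048 kg/s
t_res = M / Q_s = 7.95 / 0.048 = 165.625 s
Convert to metres: D = 0.0761 m, h = 0.00636 m
ΔT_a = T_lim − T_in = 225.2 °C − 174.8 °C = 50.4 K
γ̇_max² = ΔT_a·ρ·cp/(η·t_res) = 50.4·1183·1675/(1403·165.625) = 429.78 s⁻²
γ̇_max = √429.78 = 20.7311 s⁻¹
N_max = γ̇_max h / (πD) = 20.7311·0.00636/(π·0.0761) = 0.5515 rev/s → ×60 = 33.09 rpm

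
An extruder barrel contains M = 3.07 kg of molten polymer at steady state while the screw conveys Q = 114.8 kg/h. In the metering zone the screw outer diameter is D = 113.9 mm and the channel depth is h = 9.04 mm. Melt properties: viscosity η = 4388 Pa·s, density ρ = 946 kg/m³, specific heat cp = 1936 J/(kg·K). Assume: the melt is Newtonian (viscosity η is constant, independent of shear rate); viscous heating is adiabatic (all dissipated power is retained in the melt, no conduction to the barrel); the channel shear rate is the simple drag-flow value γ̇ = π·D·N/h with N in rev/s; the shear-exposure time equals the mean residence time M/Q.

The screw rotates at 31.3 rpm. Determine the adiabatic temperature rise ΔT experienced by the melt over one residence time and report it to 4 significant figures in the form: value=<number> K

value=98.35 K

Convert throughput: Q = 114.8 kg/h = 114.8/3600 = 0.0318889 kg/s
Mean residence time: t_res = M/Q_s = 3.07 kg / 0.0318889 kg/s = 96.2718 s
Convert to SI: D = 0.1139 m, h = 0.00904 m, N = 31.3/60 = 0.521667 rev/s
γ̇ = π·D·N / h = π · 0.1139 · 0.521667 / 0.00904 = 20.649 s⁻¹
ΔT = η·γ̇²·t_res / (ρ·cp) = 4388 · (20.649)² · 96.2718 / (946 · 1936) = 98.348 K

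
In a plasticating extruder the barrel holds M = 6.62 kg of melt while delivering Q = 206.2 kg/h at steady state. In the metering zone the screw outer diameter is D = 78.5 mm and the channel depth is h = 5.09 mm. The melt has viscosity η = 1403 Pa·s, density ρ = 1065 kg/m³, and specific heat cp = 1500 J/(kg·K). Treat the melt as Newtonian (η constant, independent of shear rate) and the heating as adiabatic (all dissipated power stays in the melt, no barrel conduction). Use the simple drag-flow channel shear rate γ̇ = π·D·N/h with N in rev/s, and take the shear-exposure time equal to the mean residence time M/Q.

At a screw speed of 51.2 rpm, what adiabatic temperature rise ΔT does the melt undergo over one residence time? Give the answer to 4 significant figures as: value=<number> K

Throughput in SI: Q_s = 206.2 kg/h ÷ 3600 s/h = 0.0572778 kg/s
t_res = M / Q_s = 6.62 / 0.0572778 = 115.577 s
D = 78.5 mm = 0.0785 m;  h = 5.09 mm = 0.00509 m;  N = 51.2 rpm / 60 = 0.853333 rev/s
γ̇ = π D N / h = (π)(0.0785)(0.853333) / 0.00509 = 41.3448 s⁻¹
ΔT = η·γ̇²·t_res / (ρ·cp) = 1403 · (41.3448)² · 115.577 / (1065 · 1500) = 173.512 K

value=173.5 K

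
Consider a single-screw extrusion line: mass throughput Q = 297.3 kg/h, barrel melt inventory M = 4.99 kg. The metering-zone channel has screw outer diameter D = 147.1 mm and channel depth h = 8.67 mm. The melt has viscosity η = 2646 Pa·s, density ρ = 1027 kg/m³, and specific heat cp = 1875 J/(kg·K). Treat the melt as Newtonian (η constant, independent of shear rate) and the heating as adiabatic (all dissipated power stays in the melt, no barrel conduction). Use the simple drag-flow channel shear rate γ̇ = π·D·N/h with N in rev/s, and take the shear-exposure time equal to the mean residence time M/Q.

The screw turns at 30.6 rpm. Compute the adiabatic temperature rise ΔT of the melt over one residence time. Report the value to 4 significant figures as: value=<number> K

value=61.36 K

Convert throughput: Q = 297.3 kg/h = 297.3/3600 = 0.0825833 kg/s
t_res = M / Q_s = 4.99 ÷ 0.0825833 = 60.4238 s
Convert to SI: D = 0.1471 m, h = 0.00867 m, N = 30.6/60 = 0.51 rev/s
Shear rate: γ̇ = πDN/h = π·0.1471·0.51/0.00867 = 27.184 s⁻¹
ΔT = η·γ̇²·t_res / (ρ·cp) = 2646 · (27.184)² · 60.4238 / (1027 · 1875) = 61.3555 K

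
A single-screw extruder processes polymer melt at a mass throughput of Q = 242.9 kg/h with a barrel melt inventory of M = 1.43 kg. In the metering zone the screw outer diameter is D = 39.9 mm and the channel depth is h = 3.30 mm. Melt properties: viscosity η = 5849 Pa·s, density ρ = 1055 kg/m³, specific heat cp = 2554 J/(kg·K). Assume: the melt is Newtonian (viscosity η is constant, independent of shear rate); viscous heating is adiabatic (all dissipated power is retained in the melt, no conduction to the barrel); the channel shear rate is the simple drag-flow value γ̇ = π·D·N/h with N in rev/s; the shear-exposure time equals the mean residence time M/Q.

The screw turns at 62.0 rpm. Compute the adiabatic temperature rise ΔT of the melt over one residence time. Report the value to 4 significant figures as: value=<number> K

Q_s = Q / 3600 = 242.9 / 3600 = 0.0674722 kg/s
Mean residence time: t_res = M/Q_s = 1.43 kg / 0.0674722 kg/s = 21.1939 s
Convert to SI: D = 0.0399 m, h = 0.0033 m, N = 62.0/60 = 1.03333 rev/s
Shear rate: γ̇ = πDN/h = π·0.0399·1.03333/0.0033 = 39.2509 s⁻¹
ΔT = η·γ̇²·t_res/(ρ·cp) = [5849 × 39.2509² × 21.1939] / [1055 × 2554] = 70.879 K

value=70.88 K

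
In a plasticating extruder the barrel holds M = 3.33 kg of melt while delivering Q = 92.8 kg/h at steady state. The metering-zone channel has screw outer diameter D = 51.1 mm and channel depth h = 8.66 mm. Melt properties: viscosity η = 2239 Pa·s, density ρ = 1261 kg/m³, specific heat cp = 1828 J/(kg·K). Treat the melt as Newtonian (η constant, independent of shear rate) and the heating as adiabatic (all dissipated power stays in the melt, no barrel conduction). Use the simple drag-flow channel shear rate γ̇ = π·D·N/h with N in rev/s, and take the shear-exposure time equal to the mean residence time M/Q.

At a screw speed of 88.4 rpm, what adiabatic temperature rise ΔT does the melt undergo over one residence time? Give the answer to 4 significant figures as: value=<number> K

value=93.60 K

Throughput in SI: Q_s = 92.8 kg/h ÷ 3600 s/h = 0.0257778 kg/s
Mean residence time: t_res = M/Q_s = 3.33 kg / 0.0257778 kg/s = 129.181 s
Convert to SI: D = 0.0511 m, h = 0.00866 m, N = 88.4/60 = 1.47333 rev/s
γ̇ = π D N / h = (π)(0.0511)(1.47333) / 0.00866 = 27.312 s⁻¹
ΔT = η·γ̇²·t_res/(ρ·cp) = [2239 × 27.312² × 129.181] / [1261 × 1828] = 93.5986 K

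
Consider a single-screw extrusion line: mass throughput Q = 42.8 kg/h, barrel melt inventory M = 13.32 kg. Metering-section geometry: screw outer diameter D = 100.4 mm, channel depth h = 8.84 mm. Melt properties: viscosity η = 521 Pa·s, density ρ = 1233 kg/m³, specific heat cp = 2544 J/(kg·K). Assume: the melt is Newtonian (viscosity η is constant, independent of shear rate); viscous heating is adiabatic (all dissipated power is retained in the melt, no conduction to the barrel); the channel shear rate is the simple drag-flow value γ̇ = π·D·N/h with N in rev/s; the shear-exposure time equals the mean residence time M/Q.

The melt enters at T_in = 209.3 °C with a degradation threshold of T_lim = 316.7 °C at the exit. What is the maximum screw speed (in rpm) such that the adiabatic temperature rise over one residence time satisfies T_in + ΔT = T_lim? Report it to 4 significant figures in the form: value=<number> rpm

value=40.40 rpm

Convert throughput: Q = 42.8 kg/h = 42.8/3600 = 0.0118889 kg/s
Mean residence time: t_res = M/Q_s = 13.32 kg / 0.0118889 kg/s = 1120.37 s
D = 100.4 mm = 0.1004 m;  h = 8.84 mm = 0.00884 m
ΔT_a = T_lim − T_in = 316.7 − 209.3 = 107.4 K
γ̇_max² = ΔT_a·ρ·cp/(η·t_res) = 107.4·1233·2544/(521·1120.37) = 577.143 s⁻²
Take the square root: γ̇_max = √(577.143) = 24.0238 s⁻¹
N_max = γ̇_max h / (πD) = 24.0238·0.00884/(π·0.1004) = 0.673303 rev/s → ×60 = 40.3982 rpm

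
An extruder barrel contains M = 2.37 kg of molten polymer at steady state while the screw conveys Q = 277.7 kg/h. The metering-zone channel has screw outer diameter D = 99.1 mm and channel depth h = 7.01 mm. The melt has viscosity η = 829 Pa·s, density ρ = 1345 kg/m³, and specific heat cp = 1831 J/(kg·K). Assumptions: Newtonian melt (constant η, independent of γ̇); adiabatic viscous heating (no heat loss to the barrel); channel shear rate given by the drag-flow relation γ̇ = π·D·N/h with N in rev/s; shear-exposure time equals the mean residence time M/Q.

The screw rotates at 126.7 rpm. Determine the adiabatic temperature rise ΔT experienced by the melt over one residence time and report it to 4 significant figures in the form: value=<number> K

value=90.97 K

Throughput in SI: Q_s = 277.7 kg/h ÷ 3600 s/h = 0.0771389 kg/s
t_res = M / Q_s = 2.37 ÷ 0.0771389 = 30.7238 s
Convert to SI: D = 0.0991 m, h = 0.00701 m, N = 126.7/60 = 2.11167 rev/s
γ̇ = π·D·N / h = π · 0.0991 · 2.11167 / 0.00701 = 93.7845 s⁻¹
ΔT = η·γ̇²·t_res / (ρ·cp) = 829 · (93.7845)² · 30.7238 / (1345 · 1831) = 90.9663 K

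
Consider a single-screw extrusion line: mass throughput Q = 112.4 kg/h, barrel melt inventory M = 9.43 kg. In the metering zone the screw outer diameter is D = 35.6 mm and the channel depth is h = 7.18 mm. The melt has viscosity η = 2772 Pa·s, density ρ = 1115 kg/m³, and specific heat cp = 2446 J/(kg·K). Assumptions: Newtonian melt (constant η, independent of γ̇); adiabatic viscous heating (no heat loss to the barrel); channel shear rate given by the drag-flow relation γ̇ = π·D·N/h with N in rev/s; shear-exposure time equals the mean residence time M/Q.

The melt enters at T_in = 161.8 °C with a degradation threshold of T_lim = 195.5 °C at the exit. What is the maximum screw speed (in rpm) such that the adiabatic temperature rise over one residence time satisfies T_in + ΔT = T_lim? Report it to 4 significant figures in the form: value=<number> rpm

Q_s = Q / 3600 = 112.4 / 3600 = 0.0312222 kg/s
t_res = M / Q_s = 9.43 ÷ 0.0312222 = 302.028 s
Convert to metres: D = 0.0356 m, h = 0.00718 m
ΔT_a = T_lim − T_in = 195.5 °C − 161.8 °C = 33.7 K
Invert ΔT = ηγ̇²t_res/(ρcp) for γ̇: γ̇_max² = ΔT_a ρ cp / (η t_res) = 33.7·1115·2446 / (2772·302.028) = 109.779 s⁻²
γ̇_max = √109.779 = 10.4776 s⁻¹
Solve γ̇ = πDN/h for N: N_max = γ̇_max·h/(π·D) = 10.4776 × 0.00718 / (π × 0.0356) = 0.672643 rev/s = 40.3586 rpm

value=40.36 rpm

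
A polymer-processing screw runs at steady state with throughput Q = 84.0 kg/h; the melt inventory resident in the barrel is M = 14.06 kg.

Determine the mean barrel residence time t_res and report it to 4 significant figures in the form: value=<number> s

Convert throughput: Q = 84.0 kg/h = 84.0/3600 = 0.0233333 kg/s
Mean residence time: t_res = M/Q_s = 14.06 kg / 0.0233333 kg/s = 602.571 s

value=602.6 s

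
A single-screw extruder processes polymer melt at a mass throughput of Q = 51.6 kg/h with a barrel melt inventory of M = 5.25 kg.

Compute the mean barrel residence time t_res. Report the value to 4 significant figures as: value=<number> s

Throughput in SI: Q_s = 51.6 kg/h ÷ 3600 s/h = 0.0143333 kg/s
t_res = M / Q_s = 5.25 / 0.0143333 = 366.279 s

value=366.3 s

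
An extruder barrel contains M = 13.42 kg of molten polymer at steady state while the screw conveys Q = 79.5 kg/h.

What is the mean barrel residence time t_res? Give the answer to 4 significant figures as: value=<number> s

value=607.7 s

Q_s = Q / 3600 = 79.5 / 3600 = 0.0220833 kg/s
Mean residence time: t_res = M/Q_s = 13.42 kg / 0.0220833 kg/s = 607.698 s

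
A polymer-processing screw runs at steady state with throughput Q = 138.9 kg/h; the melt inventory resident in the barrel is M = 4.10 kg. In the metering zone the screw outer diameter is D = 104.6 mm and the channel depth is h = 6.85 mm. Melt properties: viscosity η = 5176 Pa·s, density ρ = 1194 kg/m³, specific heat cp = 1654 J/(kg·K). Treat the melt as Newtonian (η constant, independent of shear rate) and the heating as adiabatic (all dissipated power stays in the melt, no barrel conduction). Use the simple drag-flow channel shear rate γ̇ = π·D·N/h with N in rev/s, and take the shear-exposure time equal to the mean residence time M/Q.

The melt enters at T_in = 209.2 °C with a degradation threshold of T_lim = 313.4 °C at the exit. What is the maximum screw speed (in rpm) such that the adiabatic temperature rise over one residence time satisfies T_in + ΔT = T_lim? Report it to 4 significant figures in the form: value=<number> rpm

Convert throughput: Q = 138.9 kg/h = 138.9/3600 = 0.0385833 kg/s
t_res = M / Q_s = 4.10 ÷ 0.0385833 = 106.263 s
Geometry in SI: D = 104.6 mm → 0.1046 m, h = 6.85 mm → 0.00685 m
ΔT_a = T_lim − T_in = 313.4 − 209.2 = 104.2 K
γ̇_max² = ΔT_a·ρ·cp/(η·t_res) = 104.2·1194·1654/(5176·106.263) = 374.136 s⁻²
Take the square root: γ̇_max = √(374.136) = 19.3426 s⁻¹
Solve γ̇ = πDN/h for N: N_max = γ̇_max·h/(π·D) = 19.3426 × 0.00685 / (π × 0.1046) = 0.403203 rev/s = 24.1922 rpm

value=24.19 rpm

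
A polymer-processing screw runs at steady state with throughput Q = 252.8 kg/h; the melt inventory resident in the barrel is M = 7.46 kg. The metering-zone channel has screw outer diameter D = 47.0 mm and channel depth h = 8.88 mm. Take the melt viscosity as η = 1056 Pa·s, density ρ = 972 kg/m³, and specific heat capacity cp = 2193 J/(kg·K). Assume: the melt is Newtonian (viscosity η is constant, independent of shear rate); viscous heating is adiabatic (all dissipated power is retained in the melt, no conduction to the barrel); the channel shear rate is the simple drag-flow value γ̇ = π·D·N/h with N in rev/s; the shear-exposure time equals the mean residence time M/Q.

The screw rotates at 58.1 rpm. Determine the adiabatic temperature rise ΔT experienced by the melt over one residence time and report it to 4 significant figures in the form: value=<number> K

value=13.64 K

Q_s = Q / 3600 = 252.8 / 3600 = 0.0702222 kg/s
Mean residence time: t_res = M/Q_s = 7.46 kg / 0.0702222 kg/s = 106.234 s
Geometry in metres: D = 47.0 mm → 0.047 m, h = 8.88 mm → 0.00888 m; screw speed N = 58.1 rpm = 0.968333 rev/s
γ̇ = π·D·N / h = π · 0.047 · 0.968333 / 0.00888 = 16.1013 s⁻¹
Adiabatic rise: ΔT = η γ̇² t_res / (ρ cp) = 1056·(16.1013)²·106.234 / (972·2193) = 13.644 K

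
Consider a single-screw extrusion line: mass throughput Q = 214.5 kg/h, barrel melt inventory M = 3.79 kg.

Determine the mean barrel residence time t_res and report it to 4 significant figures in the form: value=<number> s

Q_s = Q / 3600 = 214.5 / 3600 = 0.0595833 kg/s
t_res = M / Q_s = 3.79 / 0.0595833 = 63.6084 s

value=63.61 s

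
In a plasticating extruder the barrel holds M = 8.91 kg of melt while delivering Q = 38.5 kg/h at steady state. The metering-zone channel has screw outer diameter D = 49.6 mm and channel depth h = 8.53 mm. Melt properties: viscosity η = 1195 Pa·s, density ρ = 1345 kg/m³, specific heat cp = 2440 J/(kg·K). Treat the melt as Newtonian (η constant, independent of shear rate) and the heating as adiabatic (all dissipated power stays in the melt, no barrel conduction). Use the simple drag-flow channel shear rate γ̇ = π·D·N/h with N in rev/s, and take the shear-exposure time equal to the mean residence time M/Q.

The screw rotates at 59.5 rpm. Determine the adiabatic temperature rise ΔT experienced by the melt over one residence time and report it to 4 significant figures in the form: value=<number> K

Convert throughput: Q = 38.5 kg/h = 38.5/3600 = 0.0106944 kg/s
Mean residence time: t_res = M/Q_s = 8.91 kg / 0.0106944 kg/s = 833.143 s
Geometry in metres: D = 49.6 mm → 0.0496 m, h = 8.53 mm → 0.00853 m; screw speed N = 59.5 rpm = 0.991667 rev/s
γ̇ = π D N / h = (π)(0.0496)(0.991667) / 0.00853 = 18.1154 s⁻¹
ΔT = η·γ̇²·t_res / (ρ·cp) = 1195 · (18.1154)² · 833.143 / (1345 · 2440) = 99.557 K

value=99.56 K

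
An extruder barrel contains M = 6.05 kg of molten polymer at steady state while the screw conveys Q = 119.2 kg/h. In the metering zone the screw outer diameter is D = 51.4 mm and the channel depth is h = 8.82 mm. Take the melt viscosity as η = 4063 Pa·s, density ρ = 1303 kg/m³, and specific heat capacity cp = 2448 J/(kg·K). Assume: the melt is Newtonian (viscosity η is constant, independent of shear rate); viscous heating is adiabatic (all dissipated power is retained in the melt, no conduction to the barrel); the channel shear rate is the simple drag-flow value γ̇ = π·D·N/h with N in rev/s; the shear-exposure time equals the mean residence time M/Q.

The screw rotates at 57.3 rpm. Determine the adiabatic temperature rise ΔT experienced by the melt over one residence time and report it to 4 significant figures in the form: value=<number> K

Throughput in SI: Q_s = 119.2 kg/h ÷ 3600 s/h = 0.0331111 kg/s
t_res = M / Q_s = 6.05 / 0.0331111 = 182.718 s
Convert to SI: D = 0.0514 m, h = 0.00882 m, N = 57.3/60 = 0.955 rev/s
Shear rate: γ̇ = πDN/h = π·0.0514·0.955/0.00882 = 17.4843 s⁻¹
ΔT = η·γ̇²·t_res/(ρ·cp) = [4063 × 17.4843² × 182.718] / [1303 × 2448] = 71.1489 K

value=71.15 K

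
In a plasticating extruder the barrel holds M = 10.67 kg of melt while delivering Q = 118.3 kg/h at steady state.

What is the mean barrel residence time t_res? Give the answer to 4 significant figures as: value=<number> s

Q_s = Q / 3600 = 118.3 / 3600 = 0.0328611 kg/s
t_res = M / Q_s = 10.67 / 0.0328611 = 324.7 s

value=324.7 s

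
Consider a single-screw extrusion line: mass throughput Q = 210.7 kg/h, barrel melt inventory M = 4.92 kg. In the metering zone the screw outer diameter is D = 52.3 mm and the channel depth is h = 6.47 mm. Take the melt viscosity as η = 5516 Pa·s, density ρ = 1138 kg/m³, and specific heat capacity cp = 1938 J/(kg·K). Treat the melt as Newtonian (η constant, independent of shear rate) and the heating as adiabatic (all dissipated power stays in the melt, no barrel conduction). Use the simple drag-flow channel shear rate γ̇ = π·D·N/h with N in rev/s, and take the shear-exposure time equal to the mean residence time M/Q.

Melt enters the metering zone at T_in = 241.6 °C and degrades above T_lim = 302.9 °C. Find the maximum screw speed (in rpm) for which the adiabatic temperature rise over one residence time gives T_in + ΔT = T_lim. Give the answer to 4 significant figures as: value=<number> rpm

Q_s = Q / 3600 = 210.7 / 3600 = 0.0585278 kg/s
Mean residence time: t_res = M/Q_s = 4.92 kg / 0.0585278 kg/s = 84.0626 s
D = 52.3 mm = 0.0523 m;  h = 6.47 mm = 0.00647 m
ΔT_a = T_lim − T_in = 302.9 − 241.6 = 61.3 K
γ̇_max² = ΔT_a·ρ·cp / (η·t_res) = [61.3 × 1138 × 1938] / [5516 × 84.0626] = 291.561 s⁻²
γ̇_max = sqrt(291.561) = 17.0752 s⁻¹
N_max = γ̇_max h / (πD) = 17.0752·0.00647/(π·0.0523) = 0.672384 rev/s → ×60 = 40.343 rpm

value=40.34 rpm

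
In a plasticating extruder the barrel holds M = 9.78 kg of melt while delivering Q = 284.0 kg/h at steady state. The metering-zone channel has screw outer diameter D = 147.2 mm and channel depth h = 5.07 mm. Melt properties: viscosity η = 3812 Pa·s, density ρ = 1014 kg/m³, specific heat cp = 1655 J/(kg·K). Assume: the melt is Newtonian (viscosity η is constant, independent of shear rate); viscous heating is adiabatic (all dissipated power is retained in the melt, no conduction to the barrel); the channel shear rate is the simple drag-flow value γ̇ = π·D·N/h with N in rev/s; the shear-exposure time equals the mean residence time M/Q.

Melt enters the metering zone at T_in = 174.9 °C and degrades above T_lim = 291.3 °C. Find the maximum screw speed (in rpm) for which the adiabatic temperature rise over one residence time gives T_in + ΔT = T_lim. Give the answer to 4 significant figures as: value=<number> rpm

Convert throughput: Q = 284.0 kg/h = 284.0/3600 = 0.0788889 kg/s
t_res = M / Q_s = 9.78 ÷ 0.0788889 = 123.972 s
Convert to metres: D = 0.1472 m, h = 0.00507 m
Allowable rise: ΔT_a = T_lim − T_in = 291.3 − 174.9 = 116.4 K
Invert ΔT = ηγ̇²t_res/(ρcp) for γ̇: γ̇_max² = ΔT_a ρ cp / (η t_res) = 116.4·1014·1655 / (3812·123.972) = 413.345 s⁻²
γ̇_max = √413.345 = 20.3309 s⁻¹
Solve γ̇ = πDN/h for N: N_max = γ̇_max·h/(π·D) = 20.3309 × 0.00507 / (π × 0.1472) = 0.222898 rev/s = 13.3739 rpm

value=13.37 rpm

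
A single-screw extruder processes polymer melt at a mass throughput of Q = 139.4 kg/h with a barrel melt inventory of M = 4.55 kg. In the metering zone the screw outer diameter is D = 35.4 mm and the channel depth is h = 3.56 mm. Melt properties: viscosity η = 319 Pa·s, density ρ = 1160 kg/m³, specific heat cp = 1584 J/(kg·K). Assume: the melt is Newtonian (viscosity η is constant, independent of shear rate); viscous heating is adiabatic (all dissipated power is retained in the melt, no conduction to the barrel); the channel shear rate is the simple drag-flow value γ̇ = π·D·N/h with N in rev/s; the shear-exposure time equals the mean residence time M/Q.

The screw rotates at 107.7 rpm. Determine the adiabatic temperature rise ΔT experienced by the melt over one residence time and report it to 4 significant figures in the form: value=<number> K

value=64.15 K

Throughput in SI: Q_s = 139.4 kg/h ÷ 3600 s/h = 0.0387222 kg/s
t_res = M / Q_s = 4.55 / 0.0387222 = 117.504 s
Convert to SI: D = 0.0354 m, h = 0.00356 m, N = 107.7/60 = 1.795 rev/s
γ̇ = π·D·N / h = π · 0.0354 · 1.795 / 0.00356 = 56.0748 s⁻¹
ΔT = η·γ̇²·t_res/(ρ·cp) = [319 × 56.0748² × 117.504] / [1160 × 1584] = 64.1451 K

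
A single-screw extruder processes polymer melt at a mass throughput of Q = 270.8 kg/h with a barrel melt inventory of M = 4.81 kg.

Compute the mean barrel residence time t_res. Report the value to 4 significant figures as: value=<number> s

value=63.94 s

Q_s = Q / 3600 = 270.8 / 3600 = 0.0752222 kg/s
t_res = M / Q_s = 4.81 ÷ 0.0752222 = 63.9439 s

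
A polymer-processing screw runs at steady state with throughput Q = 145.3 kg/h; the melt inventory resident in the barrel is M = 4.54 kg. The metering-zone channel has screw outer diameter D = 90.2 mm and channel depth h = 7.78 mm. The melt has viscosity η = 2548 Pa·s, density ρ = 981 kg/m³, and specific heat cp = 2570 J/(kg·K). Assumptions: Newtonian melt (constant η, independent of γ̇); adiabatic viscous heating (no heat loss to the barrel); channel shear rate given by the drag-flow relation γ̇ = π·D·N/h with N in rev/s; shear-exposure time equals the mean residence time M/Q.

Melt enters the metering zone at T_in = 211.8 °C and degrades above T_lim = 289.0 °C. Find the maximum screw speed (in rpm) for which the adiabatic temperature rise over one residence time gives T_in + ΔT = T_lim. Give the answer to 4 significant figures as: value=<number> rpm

value=42.93 rpm

Convert throughput: Q = 145.3 kg/h = 145.3/3600 = 0.0403611 kg/s
Mean residence time: t_res = M/Q_s = 4.54 kg / 0.0403611 kg/s = 112.485 s
Convert to metres: D = 0.0902 m, h = 0.00778 m
ΔT_a = T_lim − T_in = 289.0 − 211.8 = 77.2 K
γ̇_max² = ΔT_a·ρ·cp / (η·t_res) = [77.2 × 981 × 2570] / [2548 × 112.485] = 679.09 s⁻²
γ̇_max = √679.09 = 26.0594 s⁻¹
N_max = γ̇_max h / (πD) = 26.0594·0.00778/(π·0.0902) = 0.715462 rev/s → ×60 = 42.9277 rpm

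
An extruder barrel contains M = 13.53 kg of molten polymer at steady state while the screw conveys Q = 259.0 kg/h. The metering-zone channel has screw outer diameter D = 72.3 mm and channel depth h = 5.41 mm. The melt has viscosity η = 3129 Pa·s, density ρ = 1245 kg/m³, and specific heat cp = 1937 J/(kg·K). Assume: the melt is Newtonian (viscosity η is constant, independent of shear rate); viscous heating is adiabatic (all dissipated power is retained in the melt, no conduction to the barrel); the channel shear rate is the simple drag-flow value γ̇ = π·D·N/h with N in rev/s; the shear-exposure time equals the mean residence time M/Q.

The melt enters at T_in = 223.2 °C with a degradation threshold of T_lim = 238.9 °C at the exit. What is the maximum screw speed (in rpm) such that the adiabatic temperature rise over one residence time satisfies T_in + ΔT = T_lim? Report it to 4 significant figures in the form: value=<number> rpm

Throughput in SI: Q_s = 259.0 kg/h ÷ 3600 s/h = 0.0719444 kg/s
t_res = M / Q_s = 13.53 / 0.0719444 = 188.062 s
Convert to metres: D = 0.0723 m, h = 0.00541 m
ΔT_a = T_lim − T_in = 238.9 − 223.2 = 15.7 K
γ̇_max² = ΔT_a·ρ·cp/(η·t_res) = 15.7·1245·1937/(3129·188.062) = 64.3417 s⁻²
Take the square root: γ̇_max = √(64.3417) = 8.02133 s⁻¹
Solve γ̇ = πDN/h for N: N_max = γ̇_max·h/(π·D) = 8.02133 × 0.00541 / (π × 0.0723) = 0.191054 rev/s = 11.4632 rpm

value=11.46 rpm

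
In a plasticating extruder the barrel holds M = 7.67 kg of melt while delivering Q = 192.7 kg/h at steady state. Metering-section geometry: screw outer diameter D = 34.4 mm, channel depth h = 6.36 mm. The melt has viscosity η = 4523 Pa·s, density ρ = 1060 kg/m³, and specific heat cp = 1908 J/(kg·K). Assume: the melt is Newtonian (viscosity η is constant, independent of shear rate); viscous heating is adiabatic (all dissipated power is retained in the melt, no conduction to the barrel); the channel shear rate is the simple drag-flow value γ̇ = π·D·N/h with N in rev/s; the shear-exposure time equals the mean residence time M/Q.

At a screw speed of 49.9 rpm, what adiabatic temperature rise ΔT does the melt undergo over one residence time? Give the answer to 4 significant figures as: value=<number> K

value=64.00 K

Throughput in SI: Q_s = 192.7 kg/h ÷ 3600 s/h = 0.0535278 kg/s
t_res = M / Q_s = 7.67 / 0.0535278 = 143.29 s
D = 34.4 mm = 0.0344 m;  h = 6.36 mm = 0.00636 m;  N = 49.9 rpm / 60 = 0.831667 rev/s
γ̇ = π D N / h = (π)(0.0344)(0.831667) / 0.00636 = 14.1319 s⁻¹
Adiabatic rise: ΔT = η γ̇² t_res / (ρ cp) = 4523·(14.1319)²·143.29 / (1060·1908) = 63.997 K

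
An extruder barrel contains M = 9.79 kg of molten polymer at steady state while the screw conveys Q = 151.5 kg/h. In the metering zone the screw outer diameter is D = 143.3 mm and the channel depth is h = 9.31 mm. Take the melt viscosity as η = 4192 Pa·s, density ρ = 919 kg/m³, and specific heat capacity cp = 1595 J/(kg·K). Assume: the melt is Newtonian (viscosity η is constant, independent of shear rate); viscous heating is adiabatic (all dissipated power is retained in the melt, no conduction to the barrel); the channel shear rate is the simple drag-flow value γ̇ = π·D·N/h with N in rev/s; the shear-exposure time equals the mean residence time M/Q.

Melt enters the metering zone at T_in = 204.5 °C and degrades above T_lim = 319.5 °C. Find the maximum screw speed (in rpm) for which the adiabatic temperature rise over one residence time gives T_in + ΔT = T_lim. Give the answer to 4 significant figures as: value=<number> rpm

Throughput in SI: Q_s = 151.5 kg/h ÷ 3600 s/h = 0.0420833 kg/s
t_res = M / Q_s = 9.79 ÷ 0.0420833 = 232.634 s
Convert to metres: D = 0.1433 m, h = 0.00931 m
ΔT_a = T_lim − T_in = 319.5 − 204.5 = 115 K
γ̇_max² = ΔT_a·ρ·cp / (η·t_res) = [115 × 919 × 1595] / [4192 × 232.634] = 172.854 s⁻²
γ̇_max = √172.854 = 13.1474 s⁻¹
N_max = γ̇_max h / (πD) = 13.1474·0.00931/(π·0.1433) = 0.27189 rev/s → ×60 = 16.3134 rpm

value=16.31 rpm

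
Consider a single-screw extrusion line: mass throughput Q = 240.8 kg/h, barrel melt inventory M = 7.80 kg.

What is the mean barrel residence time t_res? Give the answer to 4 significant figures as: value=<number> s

Throughput in SI: Q_s = 240.8 kg/h ÷ 3600 s/h = 0.0668889 kg/s
t_res = M / Q_s = 7.80 ÷ 0.0668889 = 116.611 s

value=116.6 s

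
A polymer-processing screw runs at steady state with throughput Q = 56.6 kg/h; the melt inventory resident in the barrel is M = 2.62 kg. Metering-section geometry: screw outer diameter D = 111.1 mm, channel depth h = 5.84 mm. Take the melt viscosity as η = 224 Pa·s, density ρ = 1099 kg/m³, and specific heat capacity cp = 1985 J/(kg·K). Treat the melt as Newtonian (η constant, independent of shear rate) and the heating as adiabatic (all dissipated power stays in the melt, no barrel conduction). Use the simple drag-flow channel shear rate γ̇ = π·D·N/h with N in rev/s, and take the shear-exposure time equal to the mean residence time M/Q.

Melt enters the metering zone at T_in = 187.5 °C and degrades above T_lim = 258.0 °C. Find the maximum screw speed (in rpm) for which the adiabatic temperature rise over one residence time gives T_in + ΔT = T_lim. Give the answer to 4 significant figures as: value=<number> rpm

value=64.44 rpm

Convert throughput: Q = 56.6 kg/h = 56.6/3600 = 0.0157222 kg/s
t_res = M / Q_s = 2.62 / 0.0157222 = 166.643 s
Geometry in SI: D = 111.1 mm → 0.1111 m, h = 5.84 mm → 0.00584 m
Allowable rise: ΔT_a = T_lim − T_in = 258.0 − 187.5 = 70.5 K
γ̇_max² = ΔT_a·ρ·cp/(η·t_res) = 70.5·1099·1985/(224·166.643) = 4120.14 s⁻²
γ̇_max = sqrt(4120.14) = 64.1883 s⁻¹
Solve γ̇ = πDN/h for N: N_max = γ̇_max·h/(π·D) = 64.1883 × 0.00584 / (π × 0.1111) = 1.074 rev/s = 64.4401 rpm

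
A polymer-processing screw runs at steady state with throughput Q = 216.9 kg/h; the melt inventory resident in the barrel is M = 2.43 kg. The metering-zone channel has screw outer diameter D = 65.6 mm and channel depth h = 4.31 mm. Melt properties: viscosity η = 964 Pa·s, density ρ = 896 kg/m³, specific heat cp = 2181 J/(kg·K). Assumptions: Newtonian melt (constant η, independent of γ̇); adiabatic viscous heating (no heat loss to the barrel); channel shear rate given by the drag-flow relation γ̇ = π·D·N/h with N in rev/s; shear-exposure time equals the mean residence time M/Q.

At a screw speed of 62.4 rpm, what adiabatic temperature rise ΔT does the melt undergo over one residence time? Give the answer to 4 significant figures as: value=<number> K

Q_s = Q / 3600 = 216.9 / 3600 = 0.06025 kg/s
t_res = M / Q_s = 2.43 / 0.06025 = 40.332 s
D = 65.6 mm = 0.0656 m;  h = 4.31 mm = 0.00431 m;  N = 62.4 rpm / 60 = 1.04 rev/s
γ̇ = π D N / h = (π)(0.0656)(1.04) / 0.00431 = 49.729 s⁻¹
Adiabatic rise: ΔT = η γ̇² t_res / (ρ cp) = 964·(49.729)²·40.332 / (896·2181) = 49.2019 K

value=49.20 K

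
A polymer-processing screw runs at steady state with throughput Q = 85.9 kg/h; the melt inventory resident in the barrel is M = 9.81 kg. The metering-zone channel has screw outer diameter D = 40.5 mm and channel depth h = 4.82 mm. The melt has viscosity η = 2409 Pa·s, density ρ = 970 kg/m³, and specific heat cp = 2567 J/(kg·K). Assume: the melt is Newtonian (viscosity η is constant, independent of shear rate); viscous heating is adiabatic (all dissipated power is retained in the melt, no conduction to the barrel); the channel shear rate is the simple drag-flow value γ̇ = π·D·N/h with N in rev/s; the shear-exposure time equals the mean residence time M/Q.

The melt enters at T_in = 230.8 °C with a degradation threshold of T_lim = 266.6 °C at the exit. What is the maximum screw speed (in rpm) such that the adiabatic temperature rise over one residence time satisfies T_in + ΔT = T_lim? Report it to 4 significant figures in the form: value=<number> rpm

Throughput in SI: Q_s = 85.9 kg/h ÷ 3600 s/h = 0.0238611 kg/s
Mean residence time: t_res = M/Q_s = 9.81 kg / 0.0238611 kg/s = 411.129 s
Geometry in SI: D = 40.5 mm → 0.0405 m, h = 4.82 mm → 0.00482 m
ΔT_a = T_lim − T_in = 266.6 − 230.8 = 35.8 K
γ̇_max² = ΔT_a·ρ·cp / (η·t_res) = [35.8 × 970 × 2567] / [2409 × 411.129] = 90.0048 s⁻²
γ̇_max = sqrt(90.0048) = 9.48708 s⁻¹
N_max = γ̇_max·h / (π·D) = 9.48708 · 0.00482 / (π · 0.0405) = 0.359397 rev/s = 21.5638 rpm

value=21.56 rpm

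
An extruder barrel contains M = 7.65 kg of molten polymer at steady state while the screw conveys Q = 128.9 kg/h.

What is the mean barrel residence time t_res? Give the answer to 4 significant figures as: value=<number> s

value=213.7 s

Convert throughput: Q = 128.9 kg/h = 128.9/3600 = 0.0358056 kg/s
Mean residence time: t_res = M/Q_s = 7.65 kg / 0.0358056 kg/s = 213.654 s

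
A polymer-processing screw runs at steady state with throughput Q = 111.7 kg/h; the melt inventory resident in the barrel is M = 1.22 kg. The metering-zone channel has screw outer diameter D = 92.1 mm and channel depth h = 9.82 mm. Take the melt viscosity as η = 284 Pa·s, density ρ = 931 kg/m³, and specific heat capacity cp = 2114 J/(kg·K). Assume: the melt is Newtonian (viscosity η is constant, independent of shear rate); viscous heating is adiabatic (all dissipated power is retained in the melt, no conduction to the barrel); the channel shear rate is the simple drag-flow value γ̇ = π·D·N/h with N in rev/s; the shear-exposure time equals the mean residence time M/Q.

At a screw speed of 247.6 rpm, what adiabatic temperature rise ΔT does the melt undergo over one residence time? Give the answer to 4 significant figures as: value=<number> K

value=83.88 K

Convert throughput: Q = 111.7 kg/h = 111.7/3600 = 0.0310278 kg/s
t_res = M / Q_s = 1.22 ÷ 0.0310278 = 39.3196 s
D = 92.1 mm = 0.0921 m;  h = 9.82 mm = 0.00982 m;  N = 247.6 rpm / 60 = 4.12667 rev/s
γ̇ = π D N / h = (π)(0.0921)(4.12667) / 0.00982 = 121.59 s⁻¹
Adiabatic rise: ΔT = η γ̇² t_res / (ρ cp) = 284·(121.59)²·39.3196 / (931·2114) = 83.8818 K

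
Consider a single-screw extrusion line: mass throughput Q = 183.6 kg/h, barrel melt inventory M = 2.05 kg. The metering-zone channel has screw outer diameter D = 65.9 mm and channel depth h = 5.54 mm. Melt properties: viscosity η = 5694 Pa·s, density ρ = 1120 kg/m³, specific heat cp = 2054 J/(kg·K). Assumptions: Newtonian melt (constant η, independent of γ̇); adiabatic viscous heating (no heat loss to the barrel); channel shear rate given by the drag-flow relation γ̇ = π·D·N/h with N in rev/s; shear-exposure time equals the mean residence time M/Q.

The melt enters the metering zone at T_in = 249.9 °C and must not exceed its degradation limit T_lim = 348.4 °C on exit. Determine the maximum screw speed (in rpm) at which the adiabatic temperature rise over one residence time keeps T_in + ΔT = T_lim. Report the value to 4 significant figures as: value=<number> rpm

Convert throughput: Q = 183.6 kg/h = 183.6/3600 = 0.051 kg/s
Mean residence time: t_res = M/Q_s = 2.05 kg / 0.051 kg/s = 40.1961 s
Geometry in SI: D = 65.9 mm → 0.0659 m, h = 5.54 mm → 0.00554 m
ΔT_a = T_lim − T_in = 348.4 − 249.9 = 98.5 K
γ̇_max² = ΔT_a·ρ·cp / (η·t_res) = [98.5 × 1120 × 2054] / [5694 × 40.1961] = 990.042 s⁻²
Take the square root: γ̇_max = √(990.042) = 31.4649 s⁻¹
Solve γ̇ = πDN/h for N: N_max = γ̇_max·h/(π·D) = 31.4649 × 0.00554 / (π × 0.0659) = 0.841979 rev/s = 50.5187 rpm

value=50.52 rpm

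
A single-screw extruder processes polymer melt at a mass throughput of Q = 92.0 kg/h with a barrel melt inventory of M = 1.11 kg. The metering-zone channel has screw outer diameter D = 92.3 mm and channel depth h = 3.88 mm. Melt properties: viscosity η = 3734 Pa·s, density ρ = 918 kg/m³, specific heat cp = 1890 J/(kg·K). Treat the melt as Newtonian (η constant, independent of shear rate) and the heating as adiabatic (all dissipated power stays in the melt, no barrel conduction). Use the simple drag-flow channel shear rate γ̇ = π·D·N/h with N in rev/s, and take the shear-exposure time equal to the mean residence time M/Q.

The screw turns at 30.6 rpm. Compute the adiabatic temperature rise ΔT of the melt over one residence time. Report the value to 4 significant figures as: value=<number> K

Q_s = Q / 3600 = 92.0 / 3600 = 0.0255556 kg/s
t_res = M / Q_s = 1.11 ÷ 0.0255556 = 43.4348 s
D = 92.3 mm = 0.0923 m;  h = 3.88 mm = 0.00388 m;  N = 30.6 rpm / 60 = 0.51 rev/s
γ̇ = π D N / h = (π)(0.0923)(0.51) / 0.00388 = 38.1145 s⁻¹
ΔT = η·γ̇²·t_res/(ρ·cp) = [3734 × 38.1145² × 43.4348] / [918 × 1890] = 135.796 K

value=135.8 K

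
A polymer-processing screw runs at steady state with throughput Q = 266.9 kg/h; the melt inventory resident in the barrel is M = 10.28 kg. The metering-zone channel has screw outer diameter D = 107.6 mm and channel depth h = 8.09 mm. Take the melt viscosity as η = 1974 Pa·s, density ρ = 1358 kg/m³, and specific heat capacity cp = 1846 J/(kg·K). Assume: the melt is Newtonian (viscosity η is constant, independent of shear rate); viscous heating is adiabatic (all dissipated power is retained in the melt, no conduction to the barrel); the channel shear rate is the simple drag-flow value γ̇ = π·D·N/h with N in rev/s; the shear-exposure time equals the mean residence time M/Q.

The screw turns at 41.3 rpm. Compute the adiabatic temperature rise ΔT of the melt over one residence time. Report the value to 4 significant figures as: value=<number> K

value=90.32 K

Throughput in SI: Q_s = 266.9 kg/h ÷ 3600 s/h = 0.0741389 kg/s
Mean residence time: t_res = M/Q_s = 10.28 kg / 0.0741389 kg/s = 138.659 s
Convert to SI: D = 0.1076 m, h = 0.00809 m, N = 41.3/60 = 0.688333 rev/s
γ̇ = π D N / h = (π)(0.1076)(0.688333) / 0.00809 = 28.7616 s⁻¹
ΔT = η·γ̇²·t_res / (ρ·cp) = 1974 · (28.7616)² · 138.659 / (1358 · 1846) = 90.3208 K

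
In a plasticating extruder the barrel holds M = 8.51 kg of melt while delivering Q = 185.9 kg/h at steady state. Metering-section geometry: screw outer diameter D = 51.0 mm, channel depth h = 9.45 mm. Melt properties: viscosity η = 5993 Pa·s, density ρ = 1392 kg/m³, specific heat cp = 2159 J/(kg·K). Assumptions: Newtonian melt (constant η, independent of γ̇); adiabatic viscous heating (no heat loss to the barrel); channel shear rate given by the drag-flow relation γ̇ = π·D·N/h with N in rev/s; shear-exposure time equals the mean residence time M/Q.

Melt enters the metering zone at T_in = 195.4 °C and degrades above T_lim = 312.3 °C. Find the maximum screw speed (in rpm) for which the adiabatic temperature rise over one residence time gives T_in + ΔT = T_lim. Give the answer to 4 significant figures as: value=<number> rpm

Convert throughput: Q = 185.9 kg/h = 185.9/3600 = 0.0516389 kg/s
t_res = M / Q_s = 8.51 / 0.0516389 = 164.798 s
D = 51.0 mm = 0.051 m;  h = 9.45 mm = 0.00945 m
Allowable rise: ΔT_a = T_lim − T_in = 312.3 − 195.4 = 116.9 K
Invert ΔT = ηγ̇²t_res/(ρcp) for γ̇: γ̇_max² = ΔT_a ρ cp / (η t_res) = 116.9·1392·2159 / (5993·164.798) = 355.721 s⁻²
γ̇_max = √355.721 = 18.8606 s⁻¹
Solve γ̇ = πDN/h for N: N_max = γ̇_max·h/(π·D) = 18.8606 × 0.00945 / (π × 0.051) = 1.11241 rev/s = 66.7448 rpm

value=66.74 rpm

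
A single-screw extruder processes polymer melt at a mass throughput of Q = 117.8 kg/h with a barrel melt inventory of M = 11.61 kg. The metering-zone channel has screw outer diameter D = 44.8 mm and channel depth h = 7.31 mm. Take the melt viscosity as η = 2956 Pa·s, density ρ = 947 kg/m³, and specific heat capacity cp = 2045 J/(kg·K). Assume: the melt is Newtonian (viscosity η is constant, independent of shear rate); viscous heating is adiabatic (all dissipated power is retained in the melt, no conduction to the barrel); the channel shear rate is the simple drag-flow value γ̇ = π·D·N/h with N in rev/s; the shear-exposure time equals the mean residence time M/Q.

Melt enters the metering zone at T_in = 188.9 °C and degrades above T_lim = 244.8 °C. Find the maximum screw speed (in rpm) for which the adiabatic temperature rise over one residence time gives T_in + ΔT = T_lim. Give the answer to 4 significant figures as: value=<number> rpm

Throughput in SI: Q_s = 117.8 kg/h ÷ 3600 s/h = 0.0327222 kg/s
t_res = M / Q_s = 11.61 / 0.0327222 = 354.805 s
Convert to metres: D = 0.0448 m, h = 0.00731 m
ΔT_a = T_lim − T_in = 244.8 − 188.9 = 55.9 K
γ̇_max² = ΔT_a·ρ·cp/(η·t_res) = 55.9·947·2045/(2956·354.805) = 103.219 s⁻²
γ̇_max = √103.219 = 10.1597 s⁻¹
N_max = γ̇_max h / (πD) = 10.1597·0.00731/(π·0.0448) = 0.527679 rev/s → ×60 = 31.6608 rpm

value=31.66 rpm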